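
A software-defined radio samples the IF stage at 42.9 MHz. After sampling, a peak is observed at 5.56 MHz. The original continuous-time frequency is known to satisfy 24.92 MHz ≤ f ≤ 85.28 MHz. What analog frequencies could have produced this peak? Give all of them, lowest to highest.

Frequencies that alias to 5.56 MHz are k·fs ± 5.56 MHz for integer k ≥ 0.
k=0: 5.56 MHz.
k=1: 37.34 MHz, 48.46 MHz.
k=2: 80.24 MHz, 91.36 MHz.
k=3: 123.14 MHz, 134.26 MHz.
Within [24.92 MHz, 85.28 MHz]: 37.34 MHz, 48.46 MHz, 80.24 MHz.

37.34 MHz, 48.46 MHz, 80.24 MHz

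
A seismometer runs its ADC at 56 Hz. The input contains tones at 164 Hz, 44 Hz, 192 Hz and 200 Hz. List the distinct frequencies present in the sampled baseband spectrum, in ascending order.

fs/2 = 28 Hz.
164 Hz mod fs = 52 Hz.
52 Hz > fs/2 = 28 Hz, folds to fs − 52 Hz = 4 Hz.
44 Hz > fs/2 = 28 Hz, folds to fs − 44 Hz = 12 Hz.
192 Hz mod fs = 24 Hz.
24 Hz ≤ fs/2 = 28 Hz, appears at 24 Hz.
200 Hz mod fs = 32 Hz.
32 Hz > fs/2 = 28 Hz, folds to fs − 32 Hz = 24 Hz.
Distinct values: {4 Hz, 12 Hz, 24 Hz}.

4 Hz, 12 Hz, 24 Hz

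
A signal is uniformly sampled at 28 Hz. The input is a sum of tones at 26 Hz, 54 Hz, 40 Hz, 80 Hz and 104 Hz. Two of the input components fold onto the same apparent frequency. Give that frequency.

2 Hz

fs/2 = 14 Hz.
26 Hz > fs/2 = 14 Hz, folds to fs − 26 Hz = 2 Hz.
54 Hz mod fs = 26 Hz.
26 Hz > fs/2 = 14 Hz, folds to fs − 26 Hz = 2 Hz.
40 Hz mod fs = 12 Hz.
12 Hz ≤ fs/2 = 14 Hz, appears at 12 Hz.
80 Hz mod fs = 24 Hz.
24 Hz > fs/2 = 14 Hz, folds to fs − 24 Hz = 4 Hz.
104 Hz mod fs = 20 Hz.
20 Hz > fs/2 = 14 Hz, folds to fs − 20 Hz = 8 Hz.
26 Hz and 54 Hz both map to 2 Hz.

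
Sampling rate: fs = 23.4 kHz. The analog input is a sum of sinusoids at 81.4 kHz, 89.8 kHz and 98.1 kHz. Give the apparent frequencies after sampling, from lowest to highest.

3.8 kHz, 4.5 kHz, 11.2 kHz

fs/2 = 11.7 kHz.
81.4 kHz mod fs = 11.2 kHz.
11.2 kHz ≤ fs/2 = 11.7 kHz, appears at 11.2 kHz.
89.8 kHz mod fs = 19.6 kHz.
19.6 kHz > fs/2 = 11.7 kHz, folds to fs − 19.6 kHz = 3.8 kHz.
98.1 kHz mod fs = 4.5 kHz.
4.5 kHz ≤ fs/2 = 11.7 kHz, appears at 4.5 kHz.
Distinct values: {3.8 kHz, 4.5 kHz, 11.2 kHz}.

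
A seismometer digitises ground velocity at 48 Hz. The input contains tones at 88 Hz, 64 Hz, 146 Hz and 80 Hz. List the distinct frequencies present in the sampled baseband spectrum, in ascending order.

fs/2 = 24 Hz.
88 Hz mod fs = 40 Hz.
40 Hz > fs/2 = 24 Hz, folds to fs − 40 Hz = 8 Hz.
64 Hz mod fs = 16 Hz.
16 Hz ≤ fs/2 = 24 Hz, appears at 16 Hz.
146 Hz mod fs = 2 Hz.
2 Hz ≤ fs/2 = 24 Hz, appears at 2 Hz.
80 Hz mod fs = 32 Hz.
32 Hz > fs/2 = 24 Hz, folds to fs − 32 Hz = 16 Hz.
Distinct values: {2 Hz, 8 Hz, 16 Hz}.

2 Hz, 8 Hz, 16 Hz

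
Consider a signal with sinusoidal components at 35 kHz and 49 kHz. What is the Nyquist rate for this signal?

98 kHz

Highest-frequency component: 49 kHz.
Nyquist rate = 2 × 49 kHz = 98 kHz.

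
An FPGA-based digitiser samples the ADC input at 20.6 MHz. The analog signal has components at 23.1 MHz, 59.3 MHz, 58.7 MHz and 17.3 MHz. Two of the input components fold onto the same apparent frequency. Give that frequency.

fs/2 = 10.3 MHz.
23.1 MHz mod fs = 2.5 MHz.
2.5 MHz ≤ fs/2 = 10.3 MHz, appears at 2.5 MHz.
59.3 MHz mod fs = 18.1 MHz.
18.1 MHz > fs/2 = 10.3 MHz, folds to fs − 18.1 MHz = 2.5 MHz.
58.7 MHz mod fs = 17.5 MHz.
17.5 MHz > fs/2 = 10.3 MHz, folds to fs − 17.5 MHz = 3.1 MHz.
17.3 MHz > fs/2 = 10.3 MHz, folds to fs − 17.3 MHz = 3.3 MHz.
23.1 MHz and 59.3 MHz both map to 2.5 MHz.

2.5 MHz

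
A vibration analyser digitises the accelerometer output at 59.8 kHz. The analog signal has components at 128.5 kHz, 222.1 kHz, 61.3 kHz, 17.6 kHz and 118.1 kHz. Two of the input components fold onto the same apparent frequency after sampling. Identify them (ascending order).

fs/2 = 29.9 kHz.
128.5 kHz mod fs = 8.9 kHz.
8.9 kHz ≤ fs/2 = 29.9 kHz, appears at 8.9 kHz.
222.1 kHz mod fs = 42.7 kHz.
42.7 kHz > fs/2 = 29.9 kHz, folds to fs − 42.7 kHz = 17.1 kHz.
61.3 kHz mod fs = 1.5 kHz.
1.5 kHz ≤ fs/2 = 29.9 kHz, appears at 1.5 kHz.
17.6 kHz ≤ fs/2 = 29.9 kHz, passes unchanged.
118.1 kHz mod fs = 58.3 kHz.
58.3 kHz > fs/2 = 29.9 kHz, folds to fs − 58.3 kHz = 1.5 kHz.
61.3 kHz and 118.1 kHz both map to 1.5 kHz.

61.3 kHz, 118.1 kHz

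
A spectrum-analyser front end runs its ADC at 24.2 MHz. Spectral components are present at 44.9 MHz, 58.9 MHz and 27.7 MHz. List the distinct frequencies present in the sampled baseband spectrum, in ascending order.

3.5 MHz, 10.5 MHz

fs/2 = 12.1 MHz.
44.9 MHz mod fs = 20.7 MHz.
20.7 MHz > fs/2 = 12.1 MHz, folds to fs − 20.7 MHz = 3.5 MHz.
58.9 MHz mod fs = 10.5 MHz.
10.5 MHz ≤ fs/2 = 12.1 MHz, appears at 10.5 MHz.
27.7 MHz mod fs = 3.5 MHz.
3.5 MHz ≤ fs/2 = 12.1 MHz, appears at 3.5 MHz.
Distinct values: {3.5 MHz, 10.5 MHz}.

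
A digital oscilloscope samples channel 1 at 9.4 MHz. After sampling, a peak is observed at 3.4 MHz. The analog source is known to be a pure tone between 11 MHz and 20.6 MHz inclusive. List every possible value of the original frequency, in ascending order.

Frequencies that alias to 3.4 MHz are k·fs ± 3.4 MHz for integer k ≥ 0.
k=0: 3.4 MHz.
k=1: 6 MHz, 12.8 MHz.
k=2: 15.4 MHz, 22.2 MHz.
k=3: 24.8 MHz, 31.6 MHz.
Within [11 MHz, 20.6 MHz]: 12.8 MHz, 15.4 MHz.

12.8 MHz, 15.4 MHz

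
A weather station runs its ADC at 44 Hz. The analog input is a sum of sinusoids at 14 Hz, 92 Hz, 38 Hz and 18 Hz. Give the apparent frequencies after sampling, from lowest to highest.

fs/2 = 22 Hz.
14 Hz ≤ fs/2 = 22 Hz, passes unchanged.
92 Hz mod fs = 4 Hz.
4 Hz ≤ fs/2 = 22 Hz, appears at 4 Hz.
38 Hz > fs/2 = 22 Hz, folds to fs − 38 Hz = 6 Hz.
18 Hz ≤ fs/2 = 22 Hz, passes unchanged.
Distinct values: {4 Hz, 6 Hz, 14 Hz, 18 Hz}.

4 Hz, 6 Hz, 14 Hz, 18 Hz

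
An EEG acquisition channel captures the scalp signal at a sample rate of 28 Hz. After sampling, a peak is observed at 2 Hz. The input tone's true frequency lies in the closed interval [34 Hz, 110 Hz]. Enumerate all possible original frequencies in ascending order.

54 Hz, 58 Hz, 82 Hz, 86 Hz, 110 Hz

Frequencies that alias to 2 Hz are k·fs ± 2 Hz for integer k ≥ 0.
k=0: 2 Hz.
k=1: 26 Hz, 30 Hz.
k=2: 54 Hz, 58 Hz.
k=3: 82 Hz, 86 Hz.
k=4: 110 Hz, 114 Hz.
k=5: 138 Hz, 142 Hz.
Within [34 Hz, 110 Hz]: 54 Hz, 58 Hz, 82 Hz, 86 Hz, 110 Hz.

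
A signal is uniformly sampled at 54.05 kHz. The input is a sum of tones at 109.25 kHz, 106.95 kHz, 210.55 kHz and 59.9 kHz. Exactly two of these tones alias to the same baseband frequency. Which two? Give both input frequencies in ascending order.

106.95 kHz, 109.25 kHz

fs/2 = 27.025 kHz.
109.25 kHz mod fs = 1.15 kHz.
1.15 kHz ≤ fs/2 = 27.025 kHz, appears at 1.15 kHz.
106.95 kHz mod fs = 52.9 kHz.
52.9 kHz > fs/2 = 27.025 kHz, folds to fs − 52.9 kHz = 1.15 kHz.
210.55 kHz mod fs = 48.4 kHz.
48.4 kHz > fs/2 = 27.025 kHz, folds to fs − 48.4 kHz = 5.65 kHz.
59.9 kHz mod fs = 5.85 kHz.
5.85 kHz ≤ fs/2 = 27.025 kHz, appears at 5.85 kHz.
106.95 kHz and 109.25 kHz both map to 1.15 kHz.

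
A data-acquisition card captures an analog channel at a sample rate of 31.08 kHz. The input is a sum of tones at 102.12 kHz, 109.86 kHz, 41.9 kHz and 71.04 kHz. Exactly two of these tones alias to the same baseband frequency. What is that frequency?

8.88 kHz

fs/2 = 15.54 kHz.
102.12 kHz mod fs = 8.88 kHz.
8.88 kHz ≤ fs/2 = 15.54 kHz, appears at 8.88 kHz.
109.86 kHz mod fs = 16.62 kHz.
16.62 kHz > fs/2 = 15.54 kHz, folds to fs − 16.62 kHz = 14.46 kHz.
41.9 kHz mod fs = 10.82 kHz.
10.82 kHz ≤ fs/2 = 15.54 kHz, appears at 10.82 kHz.
71.04 kHz mod fs = 8.88 kHz.
8.88 kHz ≤ fs/2 = 15.54 kHz, appears at 8.88 kHz.
71.04 kHz and 102.12 kHz both map to 8.88 kHz.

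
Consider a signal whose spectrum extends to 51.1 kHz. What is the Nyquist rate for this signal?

Nyquist rate = 2 × 51.1 kHz = 102.2 kHz.

102.2 kHz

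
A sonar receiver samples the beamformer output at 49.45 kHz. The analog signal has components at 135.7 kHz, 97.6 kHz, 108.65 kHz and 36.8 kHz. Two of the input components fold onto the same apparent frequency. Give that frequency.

12.65 kHz

fs/2 = 24.725 kHz.
135.7 kHz mod fs = 36.8 kHz.
36.8 kHz > fs/2 = 24.725 kHz, folds to fs − 36.8 kHz = 12.65 kHz.
97.6 kHz mod fs = 48.15 kHz.
48.15 kHz > fs/2 = 24.725 kHz, folds to fs − 48.15 kHz = 1.3 kHz.
108.65 kHz mod fs = 9.75 kHz.
9.75 kHz ≤ fs/2 = 24.725 kHz, appears at 9.75 kHz.
36.8 kHz > fs/2 = 24.725 kHz, folds to fs − 36.8 kHz = 12.65 kHz.
36.8 kHz and 135.7 kHz both map to 12.65 kHz.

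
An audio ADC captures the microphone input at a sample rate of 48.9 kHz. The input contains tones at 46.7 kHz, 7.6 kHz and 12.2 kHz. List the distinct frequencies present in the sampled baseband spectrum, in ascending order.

fs/2 = 24.45 kHz.
46.7 kHz > fs/2 = 24.45 kHz, folds to fs − 46.7 kHz = 2.2 kHz.
7.6 kHz ≤ fs/2 = 24.45 kHz, passes unchanged.
12.2 kHz ≤ fs/2 = 24.45 kHz, passes unchanged.
Distinct values: {2.2 kHz, 7.6 kHz, 12.2 kHz}.

2.2 kHz, 7.6 kHz, 12.2 kHz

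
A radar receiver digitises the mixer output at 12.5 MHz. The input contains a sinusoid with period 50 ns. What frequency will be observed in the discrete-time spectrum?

T = 50 ns → f = 1/T = 20 MHz.
20 MHz mod fs = 7.5 MHz.
7.5 MHz > fs/2 = 6.25 MHz, folds to fs − 7.5 MHz = 5 MHz.

5 MHz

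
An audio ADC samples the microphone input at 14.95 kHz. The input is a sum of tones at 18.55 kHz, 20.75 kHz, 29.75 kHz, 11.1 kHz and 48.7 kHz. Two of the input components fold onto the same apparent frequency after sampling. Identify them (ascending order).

fs/2 = 7.475 kHz.
18.55 kHz mod fs = 3.6 kHz.
3.6 kHz ≤ fs/2 = 7.475 kHz, appears at 3.6 kHz.
20.75 kHz mod fs = 5.8 kHz.
5.8 kHz ≤ fs/2 = 7.475 kHz, appears at 5.8 kHz.
29.75 kHz mod fs = 14.8 kHz.
14.8 kHz > fs/2 = 7.475 kHz, folds to fs − 14.8 kHz = 0.15 kHz.
11.1 kHz > fs/2 = 7.475 kHz, folds to fs − 11.1 kHz = 3.85 kHz.
48.7 kHz mod fs = 3.85 kHz.
3.85 kHz ≤ fs/2 = 7.475 kHz, appears at 3.85 kHz.
11.1 kHz and 48.7 kHz both map to 3.85 kHz.

11.1 kHz, 48.7 kHz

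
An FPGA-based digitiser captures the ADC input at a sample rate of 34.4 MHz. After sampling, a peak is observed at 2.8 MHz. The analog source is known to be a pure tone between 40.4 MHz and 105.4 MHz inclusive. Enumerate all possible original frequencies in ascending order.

66 MHz, 71.6 MHz, 100.4 MHz

Frequencies that alias to 2.8 MHz are k·fs ± 2.8 MHz for integer k ≥ 0.
k=0: 2.8 MHz.
k=1: 31.6 MHz, 37.2 MHz.
k=2: 66 MHz, 71.6 MHz.
k=3: 100.4 MHz, 106 MHz.
k=4: 134.8 MHz, 140.4 MHz.
Within [40.4 MHz, 105.4 MHz]: 66 MHz, 71.6 MHz, 100.4 MHz.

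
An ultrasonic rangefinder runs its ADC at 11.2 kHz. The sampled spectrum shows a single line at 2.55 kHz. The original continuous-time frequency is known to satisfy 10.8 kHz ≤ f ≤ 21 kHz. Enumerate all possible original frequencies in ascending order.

13.75 kHz, 19.85 kHz

Frequencies that alias to 2.55 kHz are k·fs ± 2.55 kHz for integer k ≥ 0.
k=0: 2.55 kHz.
k=1: 8.65 kHz, 13.75 kHz.
k=2: 19.85 kHz, 24.95 kHz.
k=3: 31.05 kHz, 36.15 kHz.
Within [10.8 kHz, 21 kHz]: 13.75 kHz, 19.85 kHz.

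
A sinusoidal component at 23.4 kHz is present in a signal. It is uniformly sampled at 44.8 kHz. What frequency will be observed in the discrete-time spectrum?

23.4 kHz > fs/2 = 22.4 kHz, folds to fs − 23.4 kHz = 21.4 kHz.

21.4 kHz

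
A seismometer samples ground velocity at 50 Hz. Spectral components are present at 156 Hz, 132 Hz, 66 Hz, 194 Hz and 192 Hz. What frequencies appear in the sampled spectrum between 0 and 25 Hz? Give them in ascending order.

6 Hz, 8 Hz, 16 Hz, 18 Hz

fs/2 = 25 Hz.
156 Hz mod fs = 6 Hz.
6 Hz ≤ fs/2 = 25 Hz, appears at 6 Hz.
132 Hz mod fs = 32 Hz.
32 Hz > fs/2 = 25 Hz, folds to fs − 32 Hz = 18 Hz.
66 Hz mod fs = 16 Hz.
16 Hz ≤ fs/2 = 25 Hz, appears at 16 Hz.
194 Hz mod fs = 44 Hz.
44 Hz > fs/2 = 25 Hz, folds to fs − 44 Hz = 6 Hz.
192 Hz mod fs = 42 Hz.
42 Hz > fs/2 = 25 Hz, folds to fs − 42 Hz = 8 Hz.
Distinct values: {6 Hz, 8 Hz, 16 Hz, 18 Hz}.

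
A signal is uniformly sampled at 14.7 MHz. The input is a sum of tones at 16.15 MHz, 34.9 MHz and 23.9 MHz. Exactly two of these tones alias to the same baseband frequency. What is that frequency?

fs/2 = 7.35 MHz.
16.15 MHz mod fs = 1.45 MHz.
1.45 MHz ≤ fs/2 = 7.35 MHz, appears at 1.45 MHz.
34.9 MHz mod fs = 5.5 MHz.
5.5 MHz ≤ fs/2 = 7.35 MHz, appears at 5.5 MHz.
23.9 MHz mod fs = 9.2 MHz.
9.2 MHz > fs/2 = 7.35 MHz, folds to fs − 9.2 MHz = 5.5 MHz.
23.9 MHz and 34.9 MHz both map to 5.5 MHz.

5.5 MHz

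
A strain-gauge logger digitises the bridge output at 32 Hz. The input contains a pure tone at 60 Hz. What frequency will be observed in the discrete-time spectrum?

60 Hz mod fs = 28 Hz.
28 Hz > fs/2 = 16 Hz, folds to fs − 28 Hz = 4 Hz.

4 Hz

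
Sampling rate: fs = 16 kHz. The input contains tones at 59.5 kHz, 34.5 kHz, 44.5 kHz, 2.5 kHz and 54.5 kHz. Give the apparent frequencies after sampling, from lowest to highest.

fs/2 = 8 kHz.
59.5 kHz mod fs = 11.5 kHz.
11.5 kHz > fs/2 = 8 kHz, folds to fs − 11.5 kHz = 4.5 kHz.
34.5 kHz mod fs = 2.5 kHz.
2.5 kHz ≤ fs/2 = 8 kHz, appears at 2.5 kHz.
44.5 kHz mod fs = 12.5 kHz.
12.5 kHz > fs/2 = 8 kHz, folds to fs − 12.5 kHz = 3.5 kHz.
2.5 kHz ≤ fs/2 = 8 kHz, passes unchanged.
54.5 kHz mod fs = 6.5 kHz.
6.5 kHz ≤ fs/2 = 8 kHz, appears at 6.5 kHz.
Distinct values: {2.5 kHz, 3.5 kHz, 4.5 kHz, 6.5 kHz}.

2.5 kHz, 3.5 kHz, 4.5 kHz, 6.5 kHz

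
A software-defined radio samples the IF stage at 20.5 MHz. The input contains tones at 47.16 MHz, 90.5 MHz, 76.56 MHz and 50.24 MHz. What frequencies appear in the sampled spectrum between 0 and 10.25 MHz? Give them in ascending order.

5.44 MHz, 6.16 MHz, 8.5 MHz, 9.24 MHz

fs/2 = 10.25 MHz.
47.16 MHz mod fs = 6.16 MHz.
6.16 MHz ≤ fs/2 = 10.25 MHz, appears at 6.16 MHz.
90.5 MHz mod fs = 8.5 MHz.
8.5 MHz ≤ fs/2 = 10.25 MHz, appears at 8.5 MHz.
76.56 MHz mod fs = 15.06 MHz.
15.06 MHz > fs/2 = 10.25 MHz, folds to fs − 15.06 MHz = 5.44 MHz.
50.24 MHz mod fs = 9.24 MHz.
9.24 MHz ≤ fs/2 = 10.25 MHz, appears at 9.24 MHz.
Distinct values: {5.44 MHz, 6.16 MHz, 8.5 MHz, 9.24 MHz}.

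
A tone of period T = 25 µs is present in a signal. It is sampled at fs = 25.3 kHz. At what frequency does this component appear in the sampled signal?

T = 25 µs → f = 1/T = 40 kHz.
40 kHz mod fs = 14.7 kHz.
14.7 kHz > fs/2 = 12.65 kHz, folds to fs − 14.7 kHz = 10.6 kHz.

10.6 kHz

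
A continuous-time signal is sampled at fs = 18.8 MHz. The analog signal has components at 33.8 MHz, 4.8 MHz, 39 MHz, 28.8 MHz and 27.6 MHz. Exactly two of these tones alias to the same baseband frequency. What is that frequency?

fs/2 = 9.4 MHz.
33.8 MHz mod fs = 15 MHz.
15 MHz > fs/2 = 9.4 MHz, folds to fs − 15 MHz = 3.8 MHz.
4.8 MHz ≤ fs/2 = 9.4 MHz, passes unchanged.
39 MHz mod fs = 1.4 MHz.
1.4 MHz ≤ fs/2 = 9.4 MHz, appears at 1.4 MHz.
28.8 MHz mod fs = 10 MHz.
10 MHz > fs/2 = 9.4 MHz, folds to fs − 10 MHz = 8.8 MHz.
27.6 MHz mod fs = 8.8 MHz.
8.8 MHz ≤ fs/2 = 9.4 MHz, appears at 8.8 MHz.
27.6 MHz and 28.8 MHz both map to 8.8 MHz.

8.8 MHz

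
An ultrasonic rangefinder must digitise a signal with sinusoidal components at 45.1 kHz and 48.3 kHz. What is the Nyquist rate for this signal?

96.6 kHz

Highest-frequency component: 48.3 kHz.
Nyquist rate = 2 × 48.3 kHz = 96.6 kHz.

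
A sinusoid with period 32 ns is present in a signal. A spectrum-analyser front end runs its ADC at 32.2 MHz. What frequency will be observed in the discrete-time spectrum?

0.95 MHz

T = 32 ns → f = 1/T = 31.25 MHz.
31.25 MHz > fs/2 = 16.1 MHz, folds to fs − 31.25 MHz = 0.95 MHz.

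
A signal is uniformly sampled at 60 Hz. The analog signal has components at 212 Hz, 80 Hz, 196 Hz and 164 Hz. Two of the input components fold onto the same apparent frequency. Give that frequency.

16 Hz

fs/2 = 30 Hz.
212 Hz mod fs = 32 Hz.
32 Hz > fs/2 = 30 Hz, folds to fs − 32 Hz = 28 Hz.
80 Hz mod fs = 20 Hz.
20 Hz ≤ fs/2 = 30 Hz, appears at 20 Hz.
196 Hz mod fs = 16 Hz.
16 Hz ≤ fs/2 = 30 Hz, appears at 16 Hz.
164 Hz mod fs = 44 Hz.
44 Hz > fs/2 = 30 Hz, folds to fs − 44 Hz = 16 Hz.
164 Hz and 196 Hz both map to 16 Hz.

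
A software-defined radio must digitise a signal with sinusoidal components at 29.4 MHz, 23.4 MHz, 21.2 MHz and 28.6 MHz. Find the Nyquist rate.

58.8 MHz

Highest-frequency component: 29.4 MHz.
Nyquist rate = 2 × 29.4 MHz = 58.8 MHz.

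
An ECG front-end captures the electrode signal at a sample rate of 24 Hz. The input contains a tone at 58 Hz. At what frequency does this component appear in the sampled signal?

10 Hz

58 Hz mod fs = 10 Hz.
10 Hz ≤ fs/2 = 12 Hz, appears at 10 Hz.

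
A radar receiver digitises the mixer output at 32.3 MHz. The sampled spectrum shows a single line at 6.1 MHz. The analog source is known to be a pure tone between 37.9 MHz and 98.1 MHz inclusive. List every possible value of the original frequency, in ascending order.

38.4 MHz, 58.5 MHz, 70.7 MHz, 90.8 MHz

Frequencies that alias to 6.1 MHz are k·fs ± 6.1 MHz for integer k ≥ 0.
k=0: 6.1 MHz.
k=1: 26.2 MHz, 38.4 MHz.
k=2: 58.5 MHz, 70.7 MHz.
k=3: 90.8 MHz, 103 MHz.
k=4: 123.1 MHz, 135.3 MHz.
Within [37.9 MHz, 98.1 MHz]: 38.4 MHz, 58.5 MHz, 70.7 MHz, 90.8 MHz.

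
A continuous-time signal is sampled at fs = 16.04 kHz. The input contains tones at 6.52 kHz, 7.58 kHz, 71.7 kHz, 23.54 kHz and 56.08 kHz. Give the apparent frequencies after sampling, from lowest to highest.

6.52 kHz, 7.5 kHz, 7.54 kHz, 7.58 kHz, 7.96 kHz

fs/2 = 8.02 kHz.
6.52 kHz ≤ fs/2 = 8.02 kHz, passes unchanged.
7.58 kHz ≤ fs/2 = 8.02 kHz, passes unchanged.
71.7 kHz mod fs = 7.54 kHz.
7.54 kHz ≤ fs/2 = 8.02 kHz, appears at 7.54 kHz.
23.54 kHz mod fs = 7.5 kHz.
7.5 kHz ≤ fs/2 = 8.02 kHz, appears at 7.5 kHz.
56.08 kHz mod fs = 7.96 kHz.
7.96 kHz ≤ fs/2 = 8.02 kHz, appears at 7.96 kHz.
Distinct values: {6.52 kHz, 7.5 kHz, 7.54 kHz, 7.58 kHz, 7.96 kHz}.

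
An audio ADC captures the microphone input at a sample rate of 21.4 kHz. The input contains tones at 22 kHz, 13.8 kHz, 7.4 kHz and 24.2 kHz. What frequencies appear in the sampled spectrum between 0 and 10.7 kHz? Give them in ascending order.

0.6 kHz, 2.8 kHz, 7.4 kHz, 7.6 kHz

fs/2 = 10.7 kHz.
22 kHz mod fs = 0.6 kHz.
0.6 kHz ≤ fs/2 = 10.7 kHz, appears at 0.6 kHz.
13.8 kHz > fs/2 = 10.7 kHz, folds to fs − 13.8 kHz = 7.6 kHz.
7.4 kHz ≤ fs/2 = 10.7 kHz, passes unchanged.
24.2 kHz mod fs = 2.8 kHz.
2.8 kHz ≤ fs/2 = 10.7 kHz, appears at 2.8 kHz.
Distinct values: {0.6 kHz, 2.8 kHz, 7.4 kHz, 7.6 kHz}.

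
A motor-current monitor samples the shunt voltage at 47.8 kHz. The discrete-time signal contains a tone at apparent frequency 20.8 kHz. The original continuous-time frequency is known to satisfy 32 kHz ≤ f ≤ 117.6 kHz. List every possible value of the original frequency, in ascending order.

Frequencies that alias to 20.8 kHz are k·fs ± 20.8 kHz for integer k ≥ 0.
k=0: 20.8 kHz.
k=1: 27 kHz, 68.6 kHz.
k=2: 74.8 kHz, 116.4 kHz.
k=3: 122.6 kHz, 164.2 kHz.
Within [32 kHz, 117.6 kHz]: 68.6 kHz, 74.8 kHz, 116.4 kHz.

68.6 kHz, 74.8 kHz, 116.4 kHz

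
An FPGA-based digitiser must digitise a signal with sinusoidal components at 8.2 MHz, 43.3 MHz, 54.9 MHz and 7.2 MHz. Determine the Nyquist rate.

109.8 MHz

Highest-frequency component: 54.9 MHz.
Nyquist rate = 2 × 54.9 MHz = 109.8 MHz.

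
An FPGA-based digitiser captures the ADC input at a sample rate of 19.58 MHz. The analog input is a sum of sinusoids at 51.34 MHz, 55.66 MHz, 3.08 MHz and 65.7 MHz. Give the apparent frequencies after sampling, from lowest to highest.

3.08 MHz, 6.96 MHz, 7.4 MHz

fs/2 = 9.79 MHz.
51.34 MHz mod fs = 12.18 MHz.
12.18 MHz > fs/2 = 9.79 MHz, folds to fs − 12.18 MHz = 7.4 MHz.
55.66 MHz mod fs = 16.5 MHz.
16.5 MHz > fs/2 = 9.79 MHz, folds to fs − 16.5 MHz = 3.08 MHz.
3.08 MHz ≤ fs/2 = 9.79 MHz, passes unchanged.
65.7 MHz mod fs = 6.96 MHz.
6.96 MHz ≤ fs/2 = 9.79 MHz, appears at 6.96 MHz.
Distinct values: {3.08 MHz, 6.96 MHz, 7.4 MHz}.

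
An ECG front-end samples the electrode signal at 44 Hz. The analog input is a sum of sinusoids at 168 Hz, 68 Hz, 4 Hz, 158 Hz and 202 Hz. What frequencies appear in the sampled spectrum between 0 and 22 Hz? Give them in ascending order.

4 Hz, 8 Hz, 18 Hz, 20 Hz

fs/2 = 22 Hz.
168 Hz mod fs = 36 Hz.
36 Hz > fs/2 = 22 Hz, folds to fs − 36 Hz = 8 Hz.
68 Hz mod fs = 24 Hz.
24 Hz > fs/2 = 22 Hz, folds to fs − 24 Hz = 20 Hz.
4 Hz ≤ fs/2 = 22 Hz, passes unchanged.
158 Hz mod fs = 26 Hz.
26 Hz > fs/2 = 22 Hz, folds to fs − 26 Hz = 18 Hz.
202 Hz mod fs = 26 Hz.
26 Hz > fs/2 = 22 Hz, folds to fs − 26 Hz = 18 Hz.
Distinct values: {4 Hz, 8 Hz, 18 Hz, 20 Hz}.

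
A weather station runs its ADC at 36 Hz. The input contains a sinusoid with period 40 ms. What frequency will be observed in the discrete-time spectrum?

11 Hz

T = 40 ms → f = 1/T = 25 Hz.
25 Hz > fs/2 = 18 Hz, folds to fs − 25 Hz = 11 Hz.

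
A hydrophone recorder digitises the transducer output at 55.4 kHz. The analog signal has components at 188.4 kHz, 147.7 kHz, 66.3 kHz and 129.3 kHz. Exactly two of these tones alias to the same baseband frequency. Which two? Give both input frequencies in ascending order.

fs/2 = 27.7 kHz.
188.4 kHz mod fs = 22.2 kHz.
22.2 kHz ≤ fs/2 = 27.7 kHz, appears at 22.2 kHz.
147.7 kHz mod fs = 36.9 kHz.
36.9 kHz > fs/2 = 27.7 kHz, folds to fs − 36.9 kHz = 18.5 kHz.
66.3 kHz mod fs = 10.9 kHz.
10.9 kHz ≤ fs/2 = 27.7 kHz, appears at 10.9 kHz.
129.3 kHz mod fs = 18.5 kHz.
18.5 kHz ≤ fs/2 = 27.7 kHz, appears at 18.5 kHz.
129.3 kHz and 147.7 kHz both map to 18.5 kHz.

129.3 kHz, 147.7 kHz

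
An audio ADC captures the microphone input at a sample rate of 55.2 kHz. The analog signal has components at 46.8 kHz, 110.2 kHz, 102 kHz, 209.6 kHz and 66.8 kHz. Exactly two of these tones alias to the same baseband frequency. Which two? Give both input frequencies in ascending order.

46.8 kHz, 102 kHz

fs/2 = 27.6 kHz.
46.8 kHz > fs/2 = 27.6 kHz, folds to fs − 46.8 kHz = 8.4 kHz.
110.2 kHz mod fs = 55 kHz.
55 kHz > fs/2 = 27.6 kHz, folds to fs − 55 kHz = 0.2 kHz.
102 kHz mod fs = 46.8 kHz.
46.8 kHz > fs/2 = 27.6 kHz, folds to fs − 46.8 kHz = 8.4 kHz.
209.6 kHz mod fs = 44 kHz.
44 kHz > fs/2 = 27.6 kHz, folds to fs − 44 kHz = 11.2 kHz.
66.8 kHz mod fs = 11.6 kHz.
11.6 kHz ≤ fs/2 = 27.6 kHz, appears at 11.6 kHz.
46.8 kHz and 102 kHz both map to 8.4 kHz.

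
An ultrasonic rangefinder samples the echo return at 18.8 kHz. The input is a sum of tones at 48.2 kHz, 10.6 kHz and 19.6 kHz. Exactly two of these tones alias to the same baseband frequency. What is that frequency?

8.2 kHz

fs/2 = 9.4 kHz.
48.2 kHz mod fs = 10.6 kHz.
10.6 kHz > fs/2 = 9.4 kHz, folds to fs − 10.6 kHz = 8.2 kHz.
10.6 kHz > fs/2 = 9.4 kHz, folds to fs − 10.6 kHz = 8.2 kHz.
19.6 kHz mod fs = 0.8 kHz.
0.8 kHz ≤ fs/2 = 9.4 kHz, appears at 0.8 kHz.
10.6 kHz and 48.2 kHz both map to 8.2 kHz.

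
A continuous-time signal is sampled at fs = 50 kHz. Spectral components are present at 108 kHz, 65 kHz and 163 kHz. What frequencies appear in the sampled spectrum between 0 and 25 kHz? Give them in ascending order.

fs/2 = 25 kHz.
108 kHz mod fs = 8 kHz.
8 kHz ≤ fs/2 = 25 kHz, appears at 8 kHz.
65 kHz mod fs = 15 kHz.
15 kHz ≤ fs/2 = 25 kHz, appears at 15 kHz.
163 kHz mod fs = 13 kHz.
13 kHz ≤ fs/2 = 25 kHz, appears at 13 kHz.
Distinct values: {8 kHz, 13 kHz, 15 kHz}.

8 kHz, 13 kHz, 15 kHz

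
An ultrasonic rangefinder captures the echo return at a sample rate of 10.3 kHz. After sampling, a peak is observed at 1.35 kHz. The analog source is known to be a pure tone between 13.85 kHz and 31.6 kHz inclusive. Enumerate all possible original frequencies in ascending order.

19.25 kHz, 21.95 kHz, 29.55 kHz

Frequencies that alias to 1.35 kHz are k·fs ± 1.35 kHz for integer k ≥ 0.
k=0: 1.35 kHz.
k=1: 8.95 kHz, 11.65 kHz.
k=2: 19.25 kHz, 21.95 kHz.
k=3: 29.55 kHz, 32.25 kHz.
k=4: 39.85 kHz, 42.55 kHz.
Within [13.85 kHz, 31.6 kHz]: 19.25 kHz, 21.95 kHz, 29.55 kHz.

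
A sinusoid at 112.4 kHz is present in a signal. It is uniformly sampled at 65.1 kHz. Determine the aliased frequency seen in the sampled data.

112.4 kHz mod fs = 47.3 kHz.
47.3 kHz > fs/2 = 32.55 kHz, folds to fs − 47.3 kHz = 17.8 kHz.

17.8 kHz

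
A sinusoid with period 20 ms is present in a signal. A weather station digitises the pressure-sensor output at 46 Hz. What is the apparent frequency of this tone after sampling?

4 Hz

T = 20 ms → f = 1/T = 50 Hz.
50 Hz mod fs = 4 Hz.
4 Hz ≤ fs/2 = 23 Hz, appears at 4 Hz.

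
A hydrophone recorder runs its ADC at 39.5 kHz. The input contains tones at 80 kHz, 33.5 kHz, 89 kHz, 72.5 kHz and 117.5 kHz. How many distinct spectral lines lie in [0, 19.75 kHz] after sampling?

4

fs/2 = 19.75 kHz.
80 kHz mod fs = 1 kHz.
1 kHz ≤ fs/2 = 19.75 kHz, appears at 1 kHz.
33.5 kHz > fs/2 = 19.75 kHz, folds to fs − 33.5 kHz = 6 kHz.
89 kHz mod fs = 10 kHz.
10 kHz ≤ fs/2 = 19.75 kHz, appears at 10 kHz.
72.5 kHz mod fs = 33 kHz.
33 kHz > fs/2 = 19.75 kHz, folds to fs − 33 kHz = 6.5 kHz.
117.5 kHz mod fs = 38.5 kHz.
38.5 kHz > fs/2 = 19.75 kHz, folds to fs − 38.5 kHz = 1 kHz.
Distinct values: {1 kHz, 6 kHz, 6.5 kHz, 10 kHz} → 4.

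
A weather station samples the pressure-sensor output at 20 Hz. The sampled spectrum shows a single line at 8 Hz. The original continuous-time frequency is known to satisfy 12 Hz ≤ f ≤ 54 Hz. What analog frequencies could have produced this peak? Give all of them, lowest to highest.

12 Hz, 28 Hz, 32 Hz, 48 Hz, 52 Hz

Frequencies that alias to 8 Hz are k·fs ± 8 Hz for integer k ≥ 0.
k=0: 8 Hz.
k=1: 12 Hz, 28 Hz.
k=2: 32 Hz, 48 Hz.
k=3: 52 Hz, 68 Hz.
k=4: 72 Hz, 88 Hz.
Within [12 Hz, 54 Hz]: 12 Hz, 28 Hz, 32 Hz, 48 Hz, 52 Hz.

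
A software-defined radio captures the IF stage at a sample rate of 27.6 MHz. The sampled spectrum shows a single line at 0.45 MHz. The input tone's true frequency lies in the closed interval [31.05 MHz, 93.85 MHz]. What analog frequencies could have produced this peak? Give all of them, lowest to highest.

54.75 MHz, 55.65 MHz, 82.35 MHz, 83.25 MHz

Frequencies that alias to 0.45 MHz are k·fs ± 0.45 MHz for integer k ≥ 0.
k=0: 0.45 MHz.
k=1: 27.15 MHz, 28.05 MHz.
k=2: 54.75 MHz, 55.65 MHz.
k=3: 82.35 MHz, 83.25 MHz.
k=4: 109.95 MHz, 110.85 MHz.
Within [31.05 MHz, 93.85 MHz]: 54.75 MHz, 55.65 MHz, 82.35 MHz, 83.25 MHz.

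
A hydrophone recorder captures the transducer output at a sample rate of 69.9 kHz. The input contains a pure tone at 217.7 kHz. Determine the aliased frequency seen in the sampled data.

217.7 kHz mod fs = 8 kHz.
8 kHz ≤ fs/2 = 34.95 kHz, appears at 8 kHz.

8 kHz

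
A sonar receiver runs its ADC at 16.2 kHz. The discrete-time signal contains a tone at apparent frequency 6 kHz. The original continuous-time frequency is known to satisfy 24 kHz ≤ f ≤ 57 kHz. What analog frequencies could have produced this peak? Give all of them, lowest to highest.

Frequencies that alias to 6 kHz are k·fs ± 6 kHz for integer k ≥ 0.
k=0: 6 kHz.
k=1: 10.2 kHz, 22.2 kHz.
k=2: 26.4 kHz, 38.4 kHz.
k=3: 42.6 kHz, 54.6 kHz.
k=4: 58.8 kHz, 70.8 kHz.
Within [24 kHz, 57 kHz]: 26.4 kHz, 38.4 kHz, 42.6 kHz, 54.6 kHz.

26.4 kHz, 38.4 kHz, 42.6 kHz, 54.6 kHz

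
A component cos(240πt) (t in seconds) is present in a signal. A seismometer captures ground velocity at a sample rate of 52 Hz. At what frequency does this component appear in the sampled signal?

16 Hz

ω = 240π rad/s → f = ω/(2π) = 120 Hz.
120 Hz mod fs = 16 Hz.
16 Hz ≤ fs/2 = 26 Hz, appears at 16 Hz.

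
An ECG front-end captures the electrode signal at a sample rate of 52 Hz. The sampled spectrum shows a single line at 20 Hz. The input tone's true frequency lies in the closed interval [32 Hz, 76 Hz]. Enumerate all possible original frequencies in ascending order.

32 Hz, 72 Hz

Frequencies that alias to 20 Hz are k·fs ± 20 Hz for integer k ≥ 0.
k=0: 20 Hz.
k=1: 32 Hz, 72 Hz.
k=2: 84 Hz, 124 Hz.
Within [32 Hz, 76 Hz]: 32 Hz, 72 Hz.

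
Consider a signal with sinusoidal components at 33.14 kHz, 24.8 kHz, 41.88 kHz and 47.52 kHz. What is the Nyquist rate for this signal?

95.04 kHz

Highest-frequency component: 47.52 kHz.
Nyquist rate = 2 × 47.52 kHz = 95.04 kHz.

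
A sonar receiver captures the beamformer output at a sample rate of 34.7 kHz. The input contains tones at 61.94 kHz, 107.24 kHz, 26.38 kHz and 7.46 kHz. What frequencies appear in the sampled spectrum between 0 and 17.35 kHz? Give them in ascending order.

fs/2 = 17.35 kHz.
61.94 kHz mod fs = 27.24 kHz.
27.24 kHz > fs/2 = 17.35 kHz, folds to fs − 27.24 kHz = 7.46 kHz.
107.24 kHz mod fs = 3.14 kHz.
3.14 kHz ≤ fs/2 = 17.35 kHz, appears at 3.14 kHz.
26.38 kHz > fs/2 = 17.35 kHz, folds to fs − 26.38 kHz = 8.32 kHz.
7.46 kHz ≤ fs/2 = 17.35 kHz, passes unchanged.
Distinct values: {3.14 kHz, 7.46 kHz, 8.32 kHz}.

3.14 kHz, 7.46 kHz, 8.32 kHz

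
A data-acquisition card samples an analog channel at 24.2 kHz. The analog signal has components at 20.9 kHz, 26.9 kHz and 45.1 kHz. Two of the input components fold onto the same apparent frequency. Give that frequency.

fs/2 = 12.1 kHz.
20.9 kHz > fs/2 = 12.1 kHz, folds to fs − 20.9 kHz = 3.3 kHz.
26.9 kHz mod fs = 2.7 kHz.
2.7 kHz ≤ fs/2 = 12.1 kHz, appears at 2.7 kHz.
45.1 kHz mod fs = 20.9 kHz.
20.9 kHz > fs/2 = 12.1 kHz, folds to fs − 20.9 kHz = 3.3 kHz.
20.9 kHz and 45.1 kHz both map to 3.3 kHz.

3.3 kHz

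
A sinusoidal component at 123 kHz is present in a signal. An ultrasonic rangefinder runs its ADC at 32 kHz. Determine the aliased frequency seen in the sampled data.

5 kHz

123 kHz mod fs = 27 kHz.
27 kHz > fs/2 = 16 kHz, folds to fs − 27 kHz = 5 kHz.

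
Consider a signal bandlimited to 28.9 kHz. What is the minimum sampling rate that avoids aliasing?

Nyquist rate = 2 × 28.9 kHz = 57.8 kHz.

57.8 kHz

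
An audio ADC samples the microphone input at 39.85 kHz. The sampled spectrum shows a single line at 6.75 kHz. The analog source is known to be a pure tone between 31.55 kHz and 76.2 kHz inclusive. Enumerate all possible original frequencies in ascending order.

33.1 kHz, 46.6 kHz, 72.95 kHz

Frequencies that alias to 6.75 kHz are k·fs ± 6.75 kHz for integer k ≥ 0.
k=0: 6.75 kHz.
k=1: 33.1 kHz, 46.6 kHz.
k=2: 72.95 kHz, 86.45 kHz.
k=3: 112.8 kHz, 126.3 kHz.
Within [31.55 kHz, 76.2 kHz]: 33.1 kHz, 46.6 kHz, 72.95 kHz.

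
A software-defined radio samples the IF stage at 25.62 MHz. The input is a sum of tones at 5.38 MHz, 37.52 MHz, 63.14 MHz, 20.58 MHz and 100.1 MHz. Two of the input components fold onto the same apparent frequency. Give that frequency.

11.9 MHz

fs/2 = 12.81 MHz.
5.38 MHz ≤ fs/2 = 12.81 MHz, passes unchanged.
37.52 MHz mod fs = 11.9 MHz.
11.9 MHz ≤ fs/2 = 12.81 MHz, appears at 11.9 MHz.
63.14 MHz mod fs = 11.9 MHz.
11.9 MHz ≤ fs/2 = 12.81 MHz, appears at 11.9 MHz.
20.58 MHz > fs/2 = 12.81 MHz, folds to fs − 20.58 MHz = 5.04 MHz.
100.1 MHz mod fs = 23.24 MHz.
23.24 MHz > fs/2 = 12.81 MHz, folds to fs − 23.24 MHz = 2.38 MHz.
37.52 MHz and 63.14 MHz both map to 11.9 MHz.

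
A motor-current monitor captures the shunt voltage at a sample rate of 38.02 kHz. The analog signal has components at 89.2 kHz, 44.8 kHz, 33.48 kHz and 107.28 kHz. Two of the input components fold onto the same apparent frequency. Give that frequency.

6.78 kHz

fs/2 = 19.01 kHz.
89.2 kHz mod fs = 13.16 kHz.
13.16 kHz ≤ fs/2 = 19.01 kHz, appears at 13.16 kHz.
44.8 kHz mod fs = 6.78 kHz.
6.78 kHz ≤ fs/2 = 19.01 kHz, appears at 6.78 kHz.
33.48 kHz > fs/2 = 19.01 kHz, folds to fs − 33.48 kHz = 4.54 kHz.
107.28 kHz mod fs = 31.24 kHz.
31.24 kHz > fs/2 = 19.01 kHz, folds to fs − 31.24 kHz = 6.78 kHz.
44.8 kHz and 107.28 kHz both map to 6.78 kHz.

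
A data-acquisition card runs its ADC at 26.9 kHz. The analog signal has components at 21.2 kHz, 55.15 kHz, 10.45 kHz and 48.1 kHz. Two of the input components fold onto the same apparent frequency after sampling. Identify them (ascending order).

fs/2 = 13.45 kHz.
21.2 kHz > fs/2 = 13.45 kHz, folds to fs − 21.2 kHz = 5.7 kHz.
55.15 kHz mod fs = 1.35 kHz.
1.35 kHz ≤ fs/2 = 13.45 kHz, appears at 1.35 kHz.
10.45 kHz ≤ fs/2 = 13.45 kHz, passes unchanged.
48.1 kHz mod fs = 21.2 kHz.
21.2 kHz > fs/2 = 13.45 kHz, folds to fs − 21.2 kHz = 5.7 kHz.
21.2 kHz and 48.1 kHz both map to 5.7 kHz.

21.2 kHz, 48.1 kHz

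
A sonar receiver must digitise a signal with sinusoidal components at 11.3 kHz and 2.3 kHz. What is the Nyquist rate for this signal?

Highest-frequency component: 11.3 kHz.
Nyquist rate = 2 × 11.3 kHz = 22.6 kHz.

22.6 kHz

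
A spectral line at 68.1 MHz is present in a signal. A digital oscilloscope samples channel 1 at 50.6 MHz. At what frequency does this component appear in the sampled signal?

17.5 MHz

68.1 MHz mod fs = 17.5 MHz.
17.5 MHz ≤ fs/2 = 25.3 MHz, appears at 17.5 MHz.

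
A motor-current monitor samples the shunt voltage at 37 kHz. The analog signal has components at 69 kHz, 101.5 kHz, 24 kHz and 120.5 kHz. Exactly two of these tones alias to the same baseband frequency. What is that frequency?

fs/2 = 18.5 kHz.
69 kHz mod fs = 32 kHz.
32 kHz > fs/2 = 18.5 kHz, folds to fs − 32 kHz = 5 kHz.
101.5 kHz mod fs = 27.5 kHz.
27.5 kHz > fs/2 = 18.5 kHz, folds to fs − 27.5 kHz = 9.5 kHz.
24 kHz > fs/2 = 18.5 kHz, folds to fs − 24 kHz = 13 kHz.
120.5 kHz mod fs = 9.5 kHz.
9.5 kHz ≤ fs/2 = 18.5 kHz, appears at 9.5 kHz.
101.5 kHz and 120.5 kHz both map to 9.5 kHz.

9.5 kHz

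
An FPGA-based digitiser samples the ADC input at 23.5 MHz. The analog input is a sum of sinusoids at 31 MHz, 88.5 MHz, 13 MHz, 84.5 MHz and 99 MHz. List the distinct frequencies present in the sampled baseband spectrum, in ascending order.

5 MHz, 5.5 MHz, 7.5 MHz, 9.5 MHz, 10.5 MHz

fs/2 = 11.75 MHz.
31 MHz mod fs = 7.5 MHz.
7.5 MHz ≤ fs/2 = 11.75 MHz, appears at 7.5 MHz.
88.5 MHz mod fs = 18 MHz.
18 MHz > fs/2 = 11.75 MHz, folds to fs − 18 MHz = 5.5 MHz.
13 MHz > fs/2 = 11.75 MHz, folds to fs − 13 MHz = 10.5 MHz.
84.5 MHz mod fs = 14 MHz.
14 MHz > fs/2 = 11.75 MHz, folds to fs − 14 MHz = 9.5 MHz.
99 MHz mod fs = 5 MHz.
5 MHz ≤ fs/2 = 11.75 MHz, appears at 5 MHz.
Distinct values: {5 MHz, 5.5 MHz, 7.5 MHz, 9.5 MHz, 10.5 MHz}.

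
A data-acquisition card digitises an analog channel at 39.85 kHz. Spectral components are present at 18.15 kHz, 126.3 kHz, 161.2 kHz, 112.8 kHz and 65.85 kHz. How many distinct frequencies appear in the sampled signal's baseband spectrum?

fs/2 = 19.925 kHz.
18.15 kHz ≤ fs/2 = 19.925 kHz, passes unchanged.
126.3 kHz mod fs = 6.75 kHz.
6.75 kHz ≤ fs/2 = 19.925 kHz, appears at 6.75 kHz.
161.2 kHz mod fs = 1.8 kHz.
1.8 kHz ≤ fs/2 = 19.925 kHz, appears at 1.8 kHz.
112.8 kHz mod fs = 33.1 kHz.
33.1 kHz > fs/2 = 19.925 kHz, folds to fs − 33.1 kHz = 6.75 kHz.
65.85 kHz mod fs = 26 kHz.
26 kHz > fs/2 = 19.925 kHz, folds to fs − 26 kHz = 13.85 kHz.
Distinct values: {1.8 kHz, 6.75 kHz, 13.85 kHz, 18.15 kHz} → 4.

4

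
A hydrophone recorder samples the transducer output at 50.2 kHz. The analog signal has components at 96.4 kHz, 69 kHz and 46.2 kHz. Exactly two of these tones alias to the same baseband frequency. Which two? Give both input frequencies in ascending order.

fs/2 = 25.1 kHz.
96.4 kHz mod fs = 46.2 kHz.
46.2 kHz > fs/2 = 25.1 kHz, folds to fs − 46.2 kHz = 4 kHz.
69 kHz mod fs = 18.8 kHz.
18.8 kHz ≤ fs/2 = 25.1 kHz, appears at 18.8 kHz.
46.2 kHz > fs/2 = 25.1 kHz, folds to fs − 46.2 kHz = 4 kHz.
46.2 kHz and 96.4 kHz both map to 4 kHz.

46.2 kHz, 96.4 kHz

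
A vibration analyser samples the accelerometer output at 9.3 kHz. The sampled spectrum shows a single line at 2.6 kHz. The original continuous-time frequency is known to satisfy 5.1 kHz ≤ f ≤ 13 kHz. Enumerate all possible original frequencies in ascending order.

Frequencies that alias to 2.6 kHz are k·fs ± 2.6 kHz for integer k ≥ 0.
k=0: 2.6 kHz.
k=1: 6.7 kHz, 11.9 kHz.
k=2: 16 kHz, 21.2 kHz.
Within [5.1 kHz, 13 kHz]: 6.7 kHz, 11.9 kHz.

6.7 kHz, 11.9 kHz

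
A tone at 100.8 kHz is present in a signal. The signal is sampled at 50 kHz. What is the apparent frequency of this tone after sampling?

100.8 kHz mod fs = 0.8 kHz.
0.8 kHz ≤ fs/2 = 25 kHz, appears at 0.8 kHz.

0.8 kHz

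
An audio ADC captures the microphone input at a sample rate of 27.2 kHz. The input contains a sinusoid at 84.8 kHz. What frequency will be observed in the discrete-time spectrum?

84.8 kHz mod fs = 3.2 kHz.
3.2 kHz ≤ fs/2 = 13.6 kHz, appears at 3.2 kHz.

3.2 kHz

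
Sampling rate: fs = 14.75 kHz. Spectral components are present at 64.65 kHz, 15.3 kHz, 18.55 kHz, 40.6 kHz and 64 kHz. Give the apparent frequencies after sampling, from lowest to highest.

0.55 kHz, 3.65 kHz, 3.8 kHz, 5 kHz, 5.65 kHz

fs/2 = 7.375 kHz.
64.65 kHz mod fs = 5.65 kHz.
5.65 kHz ≤ fs/2 = 7.375 kHz, appears at 5.65 kHz.
15.3 kHz mod fs = 0.55 kHz.
0.55 kHz ≤ fs/2 = 7.375 kHz, appears at 0.55 kHz.
18.55 kHz mod fs = 3.8 kHz.
3.8 kHz ≤ fs/2 = 7.375 kHz, appears at 3.8 kHz.
40.6 kHz mod fs = 11.1 kHz.
11.1 kHz > fs/2 = 7.375 kHz, folds to fs − 11.1 kHz = 3.65 kHz.
64 kHz mod fs = 5 kHz.
5 kHz ≤ fs/2 = 7.375 kHz, appears at 5 kHz.
Distinct values: {0.55 kHz, 3.65 kHz, 3.8 kHz, 5 kHz, 5.65 kHz}.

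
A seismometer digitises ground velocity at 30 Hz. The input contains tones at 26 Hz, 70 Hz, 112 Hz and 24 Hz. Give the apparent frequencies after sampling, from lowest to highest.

fs/2 = 15 Hz.
26 Hz > fs/2 = 15 Hz, folds to fs − 26 Hz = 4 Hz.
70 Hz mod fs = 10 Hz.
10 Hz ≤ fs/2 = 15 Hz, appears at 10 Hz.
112 Hz mod fs = 22 Hz.
22 Hz > fs/2 = 15 Hz, folds to fs − 22 Hz = 8 Hz.
24 Hz > fs/2 = 15 Hz, folds to fs − 24 Hz = 6 Hz.
Distinct values: {4 Hz, 6 Hz, 8 Hz, 10 Hz}.

4 Hz, 6 Hz, 8 Hz, 10 Hz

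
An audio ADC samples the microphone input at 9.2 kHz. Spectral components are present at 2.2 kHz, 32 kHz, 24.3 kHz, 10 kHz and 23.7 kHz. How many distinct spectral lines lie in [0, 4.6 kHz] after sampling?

5

fs/2 = 4.6 kHz.
2.2 kHz ≤ fs/2 = 4.6 kHz, passes unchanged.
32 kHz mod fs = 4.4 kHz.
4.4 kHz ≤ fs/2 = 4.6 kHz, appears at 4.4 kHz.
24.3 kHz mod fs = 5.9 kHz.
5.9 kHz > fs/2 = 4.6 kHz, folds to fs − 5.9 kHz = 3.3 kHz.
10 kHz mod fs = 0.8 kHz.
0.8 kHz ≤ fs/2 = 4.6 kHz, appears at 0.8 kHz.
23.7 kHz mod fs = 5.3 kHz.
5.3 kHz > fs/2 = 4.6 kHz, folds to fs − 5.3 kHz = 3.9 kHz.
Distinct values: {0.8 kHz, 2.2 kHz, 3.3 kHz, 3.9 kHz, 4.4 kHz} → 5.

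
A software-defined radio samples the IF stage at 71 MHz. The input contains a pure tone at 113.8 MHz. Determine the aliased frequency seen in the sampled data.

28.2 MHz

113.8 MHz mod fs = 42.8 MHz.
42.8 MHz > fs/2 = 35.5 MHz, folds to fs − 42.8 MHz = 28.2 MHz.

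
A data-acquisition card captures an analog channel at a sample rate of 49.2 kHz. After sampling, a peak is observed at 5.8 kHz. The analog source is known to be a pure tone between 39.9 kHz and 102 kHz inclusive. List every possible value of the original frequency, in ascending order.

Frequencies that alias to 5.8 kHz are k·fs ± 5.8 kHz for integer k ≥ 0.
k=0: 5.8 kHz.
k=1: 43.4 kHz, 55 kHz.
k=2: 92.6 kHz, 104.2 kHz.
k=3: 141.8 kHz, 153.4 kHz.
Within [39.9 kHz, 102 kHz]: 43.4 kHz, 55 kHz, 92.6 kHz.

43.4 kHz, 55 kHz, 92.6 kHz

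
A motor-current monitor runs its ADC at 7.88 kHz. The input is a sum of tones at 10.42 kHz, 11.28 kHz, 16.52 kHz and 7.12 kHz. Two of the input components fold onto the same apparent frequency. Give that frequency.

fs/2 = 3.94 kHz.
10.42 kHz mod fs = 2.54 kHz.
2.54 kHz ≤ fs/2 = 3.94 kHz, appears at 2.54 kHz.
11.28 kHz mod fs = 3.4 kHz.
3.4 kHz ≤ fs/2 = 3.94 kHz, appears at 3.4 kHz.
16.52 kHz mod fs = 0.76 kHz.
0.76 kHz ≤ fs/2 = 3.94 kHz, appears at 0.76 kHz.
7.12 kHz > fs/2 = 3.94 kHz, folds to fs − 7.12 kHz = 0.76 kHz.
7.12 kHz and 16.52 kHz both map to 0.76 kHz.

0.76 kHz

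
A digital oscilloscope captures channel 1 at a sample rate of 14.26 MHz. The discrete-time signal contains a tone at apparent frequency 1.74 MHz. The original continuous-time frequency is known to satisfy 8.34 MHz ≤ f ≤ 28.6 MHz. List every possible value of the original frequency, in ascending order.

12.52 MHz, 16 MHz, 26.78 MHz

Frequencies that alias to 1.74 MHz are k·fs ± 1.74 MHz for integer k ≥ 0.
k=0: 1.74 MHz.
k=1: 12.52 MHz, 16 MHz.
k=2: 26.78 MHz, 30.26 MHz.
k=3: 41.04 MHz, 44.52 MHz.
Within [8.34 MHz, 28.6 MHz]: 12.52 MHz, 16 MHz, 26.78 MHz.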